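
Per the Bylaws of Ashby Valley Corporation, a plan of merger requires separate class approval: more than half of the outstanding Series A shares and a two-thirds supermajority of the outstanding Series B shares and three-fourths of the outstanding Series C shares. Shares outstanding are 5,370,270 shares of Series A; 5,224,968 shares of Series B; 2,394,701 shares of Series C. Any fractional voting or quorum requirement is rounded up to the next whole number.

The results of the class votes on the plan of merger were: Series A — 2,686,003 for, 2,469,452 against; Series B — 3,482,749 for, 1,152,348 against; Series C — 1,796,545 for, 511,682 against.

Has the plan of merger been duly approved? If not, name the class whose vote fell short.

Series A: a majority of 5370270 is 2685136; 2,685,136 required, 2,686,003 in favor — approved.
Series B: 2/3 of 5224968 = 3483312; 3,483,312 required, 3,482,749 in favor — not approved.
Series C: 3/4 of 2394701 = 1796025.75, rounded up to 1796026; 1,796,026 required, 1,796,545 in favor — approved.

Not approved — the Series B shares did not give the required vote.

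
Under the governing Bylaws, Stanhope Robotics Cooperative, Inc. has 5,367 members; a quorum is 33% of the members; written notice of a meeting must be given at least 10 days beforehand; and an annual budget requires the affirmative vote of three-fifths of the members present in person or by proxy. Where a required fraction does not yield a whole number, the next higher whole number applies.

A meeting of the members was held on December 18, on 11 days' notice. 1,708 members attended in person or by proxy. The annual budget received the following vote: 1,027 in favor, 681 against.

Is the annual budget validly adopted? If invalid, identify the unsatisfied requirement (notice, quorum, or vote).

Invalid — quorum requirement not satisfied.

Notice: 11 days given; 10 required. Satisfied.
Quorum: 33% of 5,367 = 1,771.11, rounded up to 1,772; 1,708 present. Not satisfied.
Vote: requires three-fifths of those present (1,708); 3/5 of 1708 = 1024.80, rounded up to 1025, so 1,025 needed; 1,027 in favor. Satisfied.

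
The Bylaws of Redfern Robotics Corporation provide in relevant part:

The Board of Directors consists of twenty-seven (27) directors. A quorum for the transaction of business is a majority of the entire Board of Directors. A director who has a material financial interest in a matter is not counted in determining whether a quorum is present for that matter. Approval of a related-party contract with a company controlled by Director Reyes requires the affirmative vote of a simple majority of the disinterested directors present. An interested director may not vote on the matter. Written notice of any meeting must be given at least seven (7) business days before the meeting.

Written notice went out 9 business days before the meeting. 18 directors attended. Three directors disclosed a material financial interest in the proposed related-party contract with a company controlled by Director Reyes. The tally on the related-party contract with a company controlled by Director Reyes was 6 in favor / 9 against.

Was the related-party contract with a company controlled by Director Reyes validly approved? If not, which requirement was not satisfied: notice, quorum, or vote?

Notice: 9 business days given; 7 required (9 ≥ 7). Satisfied.
Quorum: 18 present, but the 3 interested directors do not count, leaving 15. Quorum is 14. Satisfied.
Vote: the related-party contract with a company controlled by Director Reyes requires a majority of the disinterested directors present (18 − 3 = 15). A majority of 15 is 8, so 8 affirmative votes are needed; 6 voted in favor. Not satisfied.

Invalid — vote requirement not satisfied.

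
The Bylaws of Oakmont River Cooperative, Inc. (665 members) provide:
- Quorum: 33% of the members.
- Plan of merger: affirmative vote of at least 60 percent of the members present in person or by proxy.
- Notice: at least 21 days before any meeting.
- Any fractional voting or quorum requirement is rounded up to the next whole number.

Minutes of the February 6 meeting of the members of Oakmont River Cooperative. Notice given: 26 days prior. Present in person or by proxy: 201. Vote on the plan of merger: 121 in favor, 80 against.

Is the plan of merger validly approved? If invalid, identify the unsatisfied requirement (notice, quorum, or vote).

Notice: 26 days given; 21 required. Satisfied.
Quorum: 33% of 665 = 219.45, rounded up to 220; 201 present. Not satisfied.
Vote: requires three-fifths of those present (201); 3/5 of 201 = 120.60, rounded up to 121, so 121 needed; 121 in favor. Satisfied.

Invalid — quorum requirement not satisfied.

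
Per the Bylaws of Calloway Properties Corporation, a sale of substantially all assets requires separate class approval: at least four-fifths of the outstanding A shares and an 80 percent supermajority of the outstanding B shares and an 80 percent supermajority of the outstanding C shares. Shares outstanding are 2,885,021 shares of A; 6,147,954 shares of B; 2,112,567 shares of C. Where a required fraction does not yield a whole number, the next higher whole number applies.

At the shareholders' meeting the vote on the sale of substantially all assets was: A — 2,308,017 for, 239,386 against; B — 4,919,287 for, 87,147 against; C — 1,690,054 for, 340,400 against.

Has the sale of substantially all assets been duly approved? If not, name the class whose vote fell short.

A: 4/5 of 2885021 = 2308016.80, rounded up to 2308017; 2,308,017 required, 2,308,017 in favor — approved.
B: 4/5 of 6147954 = 4918363.20, rounded up to 4918364; 4,918,364 required, 4,919,287 in favor — approved.
C: 4/5 of 2112567 = 1690053.60, rounded up to 1690054; 1,690,054 required, 1,690,054 in favor — approved.

Approved — every class gave the required vote.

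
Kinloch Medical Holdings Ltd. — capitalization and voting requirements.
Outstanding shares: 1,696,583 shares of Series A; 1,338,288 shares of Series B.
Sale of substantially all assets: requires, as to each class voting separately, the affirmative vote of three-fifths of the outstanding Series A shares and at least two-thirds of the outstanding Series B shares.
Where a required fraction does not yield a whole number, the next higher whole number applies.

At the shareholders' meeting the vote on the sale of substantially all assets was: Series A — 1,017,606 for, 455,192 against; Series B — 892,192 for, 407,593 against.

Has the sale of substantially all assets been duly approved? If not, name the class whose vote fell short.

Series A: 3/5 of 1696583 = 1017949.80, rounded up to 1017950; 1,017,950 required, 1,017,606 in favor — not approved.
Series B: 2/3 of 1338288 = 892192; 892,192 required, 892,192 in favor — approved.

Not approved — the Series A shares did not give the required vote.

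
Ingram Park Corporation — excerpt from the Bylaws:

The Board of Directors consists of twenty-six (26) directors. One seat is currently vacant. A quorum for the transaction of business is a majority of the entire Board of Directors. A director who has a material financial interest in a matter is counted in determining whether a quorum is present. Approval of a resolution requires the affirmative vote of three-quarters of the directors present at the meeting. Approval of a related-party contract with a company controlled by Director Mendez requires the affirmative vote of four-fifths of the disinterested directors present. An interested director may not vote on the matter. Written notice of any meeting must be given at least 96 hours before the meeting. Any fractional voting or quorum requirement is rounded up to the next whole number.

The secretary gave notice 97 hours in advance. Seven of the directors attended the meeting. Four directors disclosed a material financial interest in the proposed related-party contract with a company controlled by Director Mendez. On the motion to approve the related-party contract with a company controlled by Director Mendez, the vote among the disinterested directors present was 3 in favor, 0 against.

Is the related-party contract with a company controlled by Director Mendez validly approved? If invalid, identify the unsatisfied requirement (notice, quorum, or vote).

Invalid — quorum requirement not satisfied.

Notice: 97 hours given; 96 required (97 ≥ 96). Satisfied.
Quorum: 7 present (interested directors count toward quorum); quorum is 14. Not satisfied.
Vote: the related-party contract with a company controlled by Director Mendez requires four-fifths of the disinterested directors present (7 − 4 = 3). 4/5 of 3 = 2.40, rounded up to 3, so 3 affirmative votes are needed; 3 voted in favor. Satisfied. (Moot — without a quorum no business can be validly transacted.)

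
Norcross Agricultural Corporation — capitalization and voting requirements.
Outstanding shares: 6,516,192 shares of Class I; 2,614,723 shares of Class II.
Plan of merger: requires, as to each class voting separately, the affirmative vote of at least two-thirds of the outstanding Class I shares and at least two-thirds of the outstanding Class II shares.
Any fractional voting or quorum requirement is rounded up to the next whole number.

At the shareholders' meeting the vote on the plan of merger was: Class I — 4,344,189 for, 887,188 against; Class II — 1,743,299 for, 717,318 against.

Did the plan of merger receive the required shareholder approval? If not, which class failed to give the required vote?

Class I: 2/3 of 6516192 = 4344128; 4,344,128 required, 4,344,189 in favor — approved.
Class II: 2/3 of 2614723 = 1743148.67, rounded up to 1743149; 1,743,149 required, 1,743,299 in favor — approved.

Approved — every class gave the required vote.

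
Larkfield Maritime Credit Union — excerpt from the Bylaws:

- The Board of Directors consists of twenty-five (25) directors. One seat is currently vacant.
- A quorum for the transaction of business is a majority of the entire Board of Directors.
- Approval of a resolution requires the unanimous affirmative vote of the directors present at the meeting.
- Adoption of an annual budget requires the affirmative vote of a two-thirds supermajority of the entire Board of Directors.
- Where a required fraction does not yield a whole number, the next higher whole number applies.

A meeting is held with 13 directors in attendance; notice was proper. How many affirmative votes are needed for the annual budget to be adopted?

The annual budget requires two-thirds of the entire Board of Directors (25).
2/3 of 25 = 16.67, rounded up to 17.
(Only 13 can vote, so the annual budget cannot pass at this meeting, but the required vote is still 17.)

17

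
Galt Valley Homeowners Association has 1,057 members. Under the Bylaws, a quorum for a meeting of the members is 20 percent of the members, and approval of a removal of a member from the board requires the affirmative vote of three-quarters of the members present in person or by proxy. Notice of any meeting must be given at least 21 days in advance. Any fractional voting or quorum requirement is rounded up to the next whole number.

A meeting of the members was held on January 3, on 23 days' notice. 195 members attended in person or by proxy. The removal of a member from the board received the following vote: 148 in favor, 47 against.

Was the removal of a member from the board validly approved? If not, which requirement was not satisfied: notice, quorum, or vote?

Notice: 23 days given; 21 required. Satisfied.
Quorum: 20% of 1,057 = 211.40, rounded up to 212; 195 present. Not satisfied.
Vote: requires three-fourths of those present (195); 3/4 of 195 = 146.25, rounded up to 147, so 147 needed; 148 in favor. Satisfied.

Invalid — quorum requirement not satisfied.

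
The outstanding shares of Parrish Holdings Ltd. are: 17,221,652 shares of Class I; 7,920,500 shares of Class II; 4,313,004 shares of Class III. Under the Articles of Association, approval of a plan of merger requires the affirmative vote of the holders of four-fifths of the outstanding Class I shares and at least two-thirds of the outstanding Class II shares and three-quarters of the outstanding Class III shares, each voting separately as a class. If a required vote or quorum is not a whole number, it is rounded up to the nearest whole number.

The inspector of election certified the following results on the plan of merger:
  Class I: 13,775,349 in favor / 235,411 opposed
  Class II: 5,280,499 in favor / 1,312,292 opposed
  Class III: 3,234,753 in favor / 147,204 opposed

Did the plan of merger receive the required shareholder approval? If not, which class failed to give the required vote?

Not approved — the Class I shares did not give the required vote.

Class I: 4/5 of 17221652 = 13777321.60, rounded up to 13777322; 13,777,322 required, 13,775,349 in favor — not approved.
Class II: 2/3 of 7920500 = 5280333.33, rounded up to 5280334; 5,280,334 required, 5,280,499 in favor — approved.
Class III: 3/4 of 4313004 = 3234753; 3,234,753 required, 3,234,753 in favor — approved.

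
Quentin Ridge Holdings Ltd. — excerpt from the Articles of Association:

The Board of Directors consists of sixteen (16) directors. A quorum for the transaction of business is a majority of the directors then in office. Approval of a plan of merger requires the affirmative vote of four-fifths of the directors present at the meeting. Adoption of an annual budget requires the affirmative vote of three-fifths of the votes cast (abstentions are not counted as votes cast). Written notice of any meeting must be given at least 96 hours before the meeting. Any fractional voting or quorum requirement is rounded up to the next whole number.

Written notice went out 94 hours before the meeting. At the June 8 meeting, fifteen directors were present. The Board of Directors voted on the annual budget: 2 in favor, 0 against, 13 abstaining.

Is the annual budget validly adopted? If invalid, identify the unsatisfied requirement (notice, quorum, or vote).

Invalid — notice requirement not satisfied.

Notice: 94 hours given; 96 required (94 < 96). Not satisfied.
Quorum: 15 present; quorum is 9. Satisfied.
Vote: the annual budget requires three-fifths of the votes cast (15 present − 13 abstaining = 2). 3/5 of 2 = 1.20, rounded up to 2, so 2 affirmative votes are needed; 2 voted in favor. Satisfied.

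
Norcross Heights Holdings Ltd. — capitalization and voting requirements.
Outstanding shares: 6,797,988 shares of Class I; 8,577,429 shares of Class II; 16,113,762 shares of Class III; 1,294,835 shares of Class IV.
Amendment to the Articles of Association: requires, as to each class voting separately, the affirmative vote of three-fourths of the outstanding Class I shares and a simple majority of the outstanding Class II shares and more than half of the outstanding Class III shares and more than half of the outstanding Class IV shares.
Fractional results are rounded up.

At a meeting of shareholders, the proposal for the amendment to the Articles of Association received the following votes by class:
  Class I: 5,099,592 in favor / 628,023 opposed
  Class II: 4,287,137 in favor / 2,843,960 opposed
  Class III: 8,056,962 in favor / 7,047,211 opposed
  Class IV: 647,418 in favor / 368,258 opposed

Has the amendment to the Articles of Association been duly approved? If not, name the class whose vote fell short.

Not approved — the Class II shares did not give the required vote.

Class I: 3/4 of 6797988 = 5098491; 5,098,491 required, 5,099,592 in favor — approved.
Class II: a majority of 8577429 is 4288715; 4,288,715 required, 4,287,137 in favor — not approved.
Class III: a majority of 16113762 is 8056882; 8,056,882 required, 8,056,962 in favor — approved.
Class IV: a majority of 1294835 is 647418; 647,418 required, 647,418 in favor — approved.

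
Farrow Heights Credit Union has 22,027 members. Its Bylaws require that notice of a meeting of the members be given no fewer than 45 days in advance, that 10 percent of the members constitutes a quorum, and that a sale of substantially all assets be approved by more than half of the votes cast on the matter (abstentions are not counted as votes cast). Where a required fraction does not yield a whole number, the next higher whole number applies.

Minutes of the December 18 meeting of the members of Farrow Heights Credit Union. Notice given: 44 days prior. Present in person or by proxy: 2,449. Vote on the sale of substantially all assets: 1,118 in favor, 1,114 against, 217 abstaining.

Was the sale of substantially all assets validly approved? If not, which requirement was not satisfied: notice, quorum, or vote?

Notice: 44 days given; 45 required. Not satisfied.
Quorum: 10% of 22,027 = 2,202.70, rounded up to 2,203; 2,449 present. Satisfied.
Vote: requires a majority of the votes cast (2,449 − 217 abstaining = 2,232); a majority of 2232 is 1117, so 1,117 needed; 1,118 in favor. Satisfied.

Invalid — notice requirement not satisfied.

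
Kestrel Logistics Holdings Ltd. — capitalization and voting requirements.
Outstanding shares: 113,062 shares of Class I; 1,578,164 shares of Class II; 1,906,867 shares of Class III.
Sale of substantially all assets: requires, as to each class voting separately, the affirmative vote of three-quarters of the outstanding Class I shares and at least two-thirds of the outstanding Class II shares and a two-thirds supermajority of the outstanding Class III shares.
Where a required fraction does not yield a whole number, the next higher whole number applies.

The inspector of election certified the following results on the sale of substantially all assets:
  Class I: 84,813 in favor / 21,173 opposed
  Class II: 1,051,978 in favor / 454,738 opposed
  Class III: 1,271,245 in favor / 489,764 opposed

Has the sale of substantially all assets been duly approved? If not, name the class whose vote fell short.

Not approved — the Class II shares did not give the required vote.

Class I: 3/4 of 113062 = 84796.50, rounded up to 84797; 84,797 required, 84,813 in favor — approved.
Class II: 2/3 of 1578164 = 1052109.33, rounded up to 1052110; 1,052,110 required, 1,051,978 in favor — not approved.
Class III: 2/3 of 1906867 = 1271244.67, rounded up to 1271245; 1,271,245 required, 1,271,245 in favor — approved.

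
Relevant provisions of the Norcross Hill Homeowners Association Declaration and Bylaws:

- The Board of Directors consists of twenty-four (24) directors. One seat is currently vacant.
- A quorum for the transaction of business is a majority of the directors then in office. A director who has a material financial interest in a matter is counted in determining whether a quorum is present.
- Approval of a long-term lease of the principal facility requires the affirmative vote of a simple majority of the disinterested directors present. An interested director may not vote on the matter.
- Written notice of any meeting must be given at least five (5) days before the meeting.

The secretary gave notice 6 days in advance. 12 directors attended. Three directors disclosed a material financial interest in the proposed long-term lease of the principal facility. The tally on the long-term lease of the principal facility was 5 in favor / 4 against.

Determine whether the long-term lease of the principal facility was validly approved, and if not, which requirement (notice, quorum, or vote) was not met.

Valid — all requirements satisfied.

Notice: 6 days given; 5 required (6 ≥ 5). Satisfied.
Quorum: 12 present (interested directors count toward quorum); quorum is 12. Satisfied.
Vote: the long-term lease of the principal facility requires a majority of the disinterested directors present (12 − 3 = 9). A majority of 9 is 5, so 5 affirmative votes are needed; 5 voted in favor. Satisfied.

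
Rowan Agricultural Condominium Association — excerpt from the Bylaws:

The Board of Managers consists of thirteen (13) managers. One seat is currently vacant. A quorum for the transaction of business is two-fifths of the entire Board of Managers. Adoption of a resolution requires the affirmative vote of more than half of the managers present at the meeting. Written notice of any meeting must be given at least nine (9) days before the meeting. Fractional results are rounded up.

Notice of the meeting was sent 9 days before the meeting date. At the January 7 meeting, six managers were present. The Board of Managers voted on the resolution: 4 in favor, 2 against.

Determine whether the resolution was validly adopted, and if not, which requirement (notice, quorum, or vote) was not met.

Valid — all requirements satisfied.

Notice: 9 days given; 9 required (9 ≥ 9). Satisfied.
Quorum: 6 present; quorum is 6. Satisfied.
Vote: the resolution requires a majority of the managers present (6). A majority of 6 is 4, so 4 affirmative votes are needed; 4 voted in favor. Satisfied.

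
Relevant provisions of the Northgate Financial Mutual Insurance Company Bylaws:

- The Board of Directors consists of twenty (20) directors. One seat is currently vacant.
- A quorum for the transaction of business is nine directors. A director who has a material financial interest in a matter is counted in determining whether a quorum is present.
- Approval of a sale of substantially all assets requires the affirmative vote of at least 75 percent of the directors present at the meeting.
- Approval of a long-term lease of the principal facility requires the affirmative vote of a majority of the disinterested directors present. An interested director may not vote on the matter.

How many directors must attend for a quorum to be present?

The quorum is fixed at 9.

9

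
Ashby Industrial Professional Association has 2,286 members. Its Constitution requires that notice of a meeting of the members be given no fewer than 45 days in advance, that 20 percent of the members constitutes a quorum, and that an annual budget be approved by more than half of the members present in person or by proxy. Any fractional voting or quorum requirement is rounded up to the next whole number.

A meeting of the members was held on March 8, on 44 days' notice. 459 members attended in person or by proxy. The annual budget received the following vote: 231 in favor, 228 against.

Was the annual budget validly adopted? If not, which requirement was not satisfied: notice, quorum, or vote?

Notice: 44 days given; 45 required. Not satisfied.
Quorum: 20% of 2,286 = 457.20, rounded up to 458; 459 present. Satisfied.
Vote: requires a majority of those present (459); a majority of 459 is 230, so 230 needed; 231 in favor. Satisfied.

Invalid — notice requirement not satisfied.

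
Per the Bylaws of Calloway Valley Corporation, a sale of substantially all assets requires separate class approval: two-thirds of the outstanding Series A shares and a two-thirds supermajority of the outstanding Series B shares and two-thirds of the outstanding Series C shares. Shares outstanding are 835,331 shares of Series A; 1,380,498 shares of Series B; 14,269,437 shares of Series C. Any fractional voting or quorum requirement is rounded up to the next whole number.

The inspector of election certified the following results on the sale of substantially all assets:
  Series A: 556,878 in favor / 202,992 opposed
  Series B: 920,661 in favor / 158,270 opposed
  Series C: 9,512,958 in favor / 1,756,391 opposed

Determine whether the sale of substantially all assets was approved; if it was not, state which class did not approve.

Not approved — the Series A shares did not give the required vote.

Series A: 2/3 of 835331 = 556887.33, rounded up to 556888; 556,888 required, 556,878 in favor — not approved.
Series B: 2/3 of 1380498 = 920332; 920,332 required, 920,661 in favor — approved.
Series C: 2/3 of 14269437 = 9512958; 9,512,958 required, 9,512,958 in favor — approved.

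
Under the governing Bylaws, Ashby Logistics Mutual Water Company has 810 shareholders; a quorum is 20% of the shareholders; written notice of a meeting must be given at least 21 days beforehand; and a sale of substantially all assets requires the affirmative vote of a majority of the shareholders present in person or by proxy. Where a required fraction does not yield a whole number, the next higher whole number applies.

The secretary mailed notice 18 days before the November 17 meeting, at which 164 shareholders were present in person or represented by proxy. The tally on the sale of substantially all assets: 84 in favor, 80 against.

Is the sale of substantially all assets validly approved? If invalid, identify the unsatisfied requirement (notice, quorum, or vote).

Notice: 18 days given; 21 required. Not satisfied.
Quorum: 20% of 810 = 162; 164 present. Satisfied.
Vote: requires a majority of those present (164); a majority of 164 is 83, so 83 needed; 84 in favor. Satisfied.

Invalid — notice requirement not satisfied.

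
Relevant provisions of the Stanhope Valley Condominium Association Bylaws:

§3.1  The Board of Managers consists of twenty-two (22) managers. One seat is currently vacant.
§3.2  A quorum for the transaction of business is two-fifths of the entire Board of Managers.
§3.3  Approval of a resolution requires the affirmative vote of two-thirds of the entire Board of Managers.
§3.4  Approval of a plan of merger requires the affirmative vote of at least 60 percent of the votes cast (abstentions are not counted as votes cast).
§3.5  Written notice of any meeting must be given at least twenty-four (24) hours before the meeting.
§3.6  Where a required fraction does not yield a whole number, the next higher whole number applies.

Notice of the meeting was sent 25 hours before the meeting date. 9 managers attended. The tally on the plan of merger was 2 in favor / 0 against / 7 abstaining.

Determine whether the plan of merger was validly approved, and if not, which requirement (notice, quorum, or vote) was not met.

Notice: 25 hours given; 24 required (25 ≥ 24). Satisfied.
Quorum: 9 present; quorum is 9. Satisfied.
Vote: the plan of merger requires three-fifths of the votes cast (9 present − 7 abstaining = 2). 3/5 of 2 = 1.20, rounded up to 2, so 2 affirmative votes are needed; 2 voted in favor. Satisfied.

Valid — all requirements satisfied.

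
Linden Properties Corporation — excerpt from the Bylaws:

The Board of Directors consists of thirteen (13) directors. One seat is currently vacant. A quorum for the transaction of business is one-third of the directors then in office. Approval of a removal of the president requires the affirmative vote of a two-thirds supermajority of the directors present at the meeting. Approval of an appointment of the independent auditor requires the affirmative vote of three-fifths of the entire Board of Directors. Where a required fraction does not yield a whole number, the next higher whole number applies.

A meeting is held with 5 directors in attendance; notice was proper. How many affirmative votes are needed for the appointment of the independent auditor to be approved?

The appointment of the independent auditor requires three-fifths of the entire Board of Directors (13).
3/5 of 13 = 7.80, rounded up to 8.
(Only 5 can vote, so the appointment of the independent auditor cannot pass at this meeting, but the required vote is still 8.)

8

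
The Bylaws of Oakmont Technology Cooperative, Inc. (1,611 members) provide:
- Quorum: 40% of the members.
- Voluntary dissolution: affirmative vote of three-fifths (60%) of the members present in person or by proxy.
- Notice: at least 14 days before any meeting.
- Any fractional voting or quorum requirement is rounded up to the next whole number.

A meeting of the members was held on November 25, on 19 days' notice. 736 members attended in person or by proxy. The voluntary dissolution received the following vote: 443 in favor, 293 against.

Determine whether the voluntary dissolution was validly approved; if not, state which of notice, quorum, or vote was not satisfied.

Notice: 19 days given; 14 required. Satisfied.
Quorum: 40% of 1,611 = 644.40, rounded up to 645; 736 present. Satisfied.
Vote: requires three-fifths of those present (736); 3/5 of 736 = 441.60, rounded up to 442, so 442 needed; 443 in favor. Satisfied.

Valid — all requirements satisfied.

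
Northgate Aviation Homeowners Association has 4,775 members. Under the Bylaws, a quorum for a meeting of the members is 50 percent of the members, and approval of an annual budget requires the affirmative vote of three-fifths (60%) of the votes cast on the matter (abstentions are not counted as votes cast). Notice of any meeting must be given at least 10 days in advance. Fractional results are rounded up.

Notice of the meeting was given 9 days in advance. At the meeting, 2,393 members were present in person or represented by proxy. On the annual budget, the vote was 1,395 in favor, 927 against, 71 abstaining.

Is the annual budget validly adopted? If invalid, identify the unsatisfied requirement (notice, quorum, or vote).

Notice: 9 days given; 10 required. Not satisfied.
Quorum: 50% of 4,775 = 2,387.50, rounded up to 2,388; 2,393 present. Satisfied.
Vote: requires three-fifths of the votes cast (2,393 − 71 abstaining = 2,322); 3/5 of 2322 = 1393.20, rounded up to 1394, so 1,394 needed; 1,395 in favor. Satisfied.

Invalid — notice requirement not satisfied.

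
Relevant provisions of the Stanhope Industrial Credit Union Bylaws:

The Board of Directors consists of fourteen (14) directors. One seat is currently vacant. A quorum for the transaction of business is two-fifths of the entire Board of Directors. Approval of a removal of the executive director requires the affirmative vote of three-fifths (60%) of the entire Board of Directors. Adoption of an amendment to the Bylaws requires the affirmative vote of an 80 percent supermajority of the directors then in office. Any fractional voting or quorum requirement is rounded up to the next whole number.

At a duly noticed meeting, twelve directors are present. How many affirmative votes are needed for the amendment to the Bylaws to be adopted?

11

The amendment to the Bylaws requires four-fifths of the directors then in office (13).
4/5 of 13 = 10.40, rounded up to 11.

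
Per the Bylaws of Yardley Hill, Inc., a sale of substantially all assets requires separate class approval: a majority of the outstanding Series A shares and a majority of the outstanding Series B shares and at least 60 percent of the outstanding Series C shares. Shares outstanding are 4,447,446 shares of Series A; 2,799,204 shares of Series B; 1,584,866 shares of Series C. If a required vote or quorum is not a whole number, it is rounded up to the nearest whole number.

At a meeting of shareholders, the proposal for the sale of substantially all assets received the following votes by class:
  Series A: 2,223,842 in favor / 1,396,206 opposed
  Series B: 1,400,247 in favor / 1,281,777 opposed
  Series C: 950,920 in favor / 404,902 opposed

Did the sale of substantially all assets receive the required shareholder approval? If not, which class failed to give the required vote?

Series A: a majority of 4447446 is 2223724; 2,223,724 required, 2,223,842 in favor — approved.
Series B: a majority of 2799204 is 1399603; 1,399,603 required, 1,400,247 in favor — approved.
Series C: 3/5 of 1584866 = 950919.60, rounded up to 950920; 950,920 required, 950,920 in favor — approved.

Approved — every class gave the required vote.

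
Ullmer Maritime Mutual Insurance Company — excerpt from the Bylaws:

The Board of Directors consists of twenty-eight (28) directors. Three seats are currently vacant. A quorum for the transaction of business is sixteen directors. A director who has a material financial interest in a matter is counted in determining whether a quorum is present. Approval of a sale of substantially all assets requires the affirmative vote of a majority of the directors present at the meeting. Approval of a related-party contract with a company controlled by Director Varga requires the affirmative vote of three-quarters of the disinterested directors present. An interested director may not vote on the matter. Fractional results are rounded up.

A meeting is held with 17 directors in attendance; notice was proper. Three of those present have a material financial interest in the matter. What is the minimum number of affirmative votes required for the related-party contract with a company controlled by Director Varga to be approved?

The related-party contract with a company controlled by Director Varga requires three-fourths of the disinterested directors present (17 − 3 = 14).
3/4 of 14 = 10.50, rounded up to 11.

11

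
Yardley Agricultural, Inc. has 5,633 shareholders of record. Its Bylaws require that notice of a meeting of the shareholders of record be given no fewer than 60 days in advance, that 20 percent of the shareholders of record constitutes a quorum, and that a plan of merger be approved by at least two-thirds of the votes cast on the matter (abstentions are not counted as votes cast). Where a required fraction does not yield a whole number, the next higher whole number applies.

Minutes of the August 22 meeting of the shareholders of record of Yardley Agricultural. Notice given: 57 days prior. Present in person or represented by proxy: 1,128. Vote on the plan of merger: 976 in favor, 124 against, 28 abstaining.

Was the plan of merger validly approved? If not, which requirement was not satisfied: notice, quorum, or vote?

Invalid — notice requirement not satisfied.

Notice: 57 days given; 60 required. Not satisfied.
Quorum: 20% of 5,633 = 1,126.60, rounded up to 1,127; 1,128 present. Satisfied.
Vote: requires two-thirds of the votes cast (1,128 − 28 abstaining = 1,100); 2/3 of 1100 = 733.33, rounded up to 734, so 734 needed; 976 in favor. Satisfied.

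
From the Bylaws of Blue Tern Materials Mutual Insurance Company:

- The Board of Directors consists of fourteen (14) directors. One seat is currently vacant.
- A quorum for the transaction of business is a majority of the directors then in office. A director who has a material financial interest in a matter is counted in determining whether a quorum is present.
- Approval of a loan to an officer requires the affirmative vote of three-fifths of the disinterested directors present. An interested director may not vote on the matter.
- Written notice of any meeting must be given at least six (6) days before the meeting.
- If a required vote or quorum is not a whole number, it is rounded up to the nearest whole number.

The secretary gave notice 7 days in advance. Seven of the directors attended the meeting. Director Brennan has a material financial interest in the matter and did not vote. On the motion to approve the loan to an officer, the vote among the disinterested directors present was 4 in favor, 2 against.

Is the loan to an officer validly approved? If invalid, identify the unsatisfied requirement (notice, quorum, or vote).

Notice: 7 days given; 6 required (7 ≥ 6). Satisfied.
Quorum: 7 present (interested directors count toward quorum); quorum is 7. Satisfied.
Vote: the loan to an officer requires three-fifths of the disinterested directors present (7 − 1 = 6). 3/5 of 6 = 3.60, rounded up to 4, so 4 affirmative votes are needed; 4 voted in favor. Satisfied.

Valid — all requirements satisfied.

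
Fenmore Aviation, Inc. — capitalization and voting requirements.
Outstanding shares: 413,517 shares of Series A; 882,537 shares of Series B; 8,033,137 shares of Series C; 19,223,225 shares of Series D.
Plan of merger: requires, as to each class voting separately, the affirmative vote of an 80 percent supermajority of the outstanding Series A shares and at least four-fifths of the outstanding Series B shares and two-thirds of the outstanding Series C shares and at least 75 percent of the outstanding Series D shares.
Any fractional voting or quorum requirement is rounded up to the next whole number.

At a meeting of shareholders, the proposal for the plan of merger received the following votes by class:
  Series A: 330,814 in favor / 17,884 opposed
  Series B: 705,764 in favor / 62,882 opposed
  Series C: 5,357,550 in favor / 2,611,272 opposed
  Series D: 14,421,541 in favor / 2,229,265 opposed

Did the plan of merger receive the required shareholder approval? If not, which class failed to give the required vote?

Series A: 4/5 of 413517 = 330813.60, rounded up to 330814; 330,814 required, 330,814 in favor — approved.
Series B: 4/5 of 882537 = 706029.60, rounded up to 706030; 706,030 required, 705,764 in favor — not approved.
Series C: 2/3 of 8033137 = 5355424.67, rounded up to 5355425; 5,355,425 required, 5,357,550 in favor — approved.
Series D: 3/4 of 19223225 = 14417418.75, rounded up to 14417419; 14,417,419 required, 14,421,541 in favor — approved.

Not approved — the Series B shares did not give the required vote.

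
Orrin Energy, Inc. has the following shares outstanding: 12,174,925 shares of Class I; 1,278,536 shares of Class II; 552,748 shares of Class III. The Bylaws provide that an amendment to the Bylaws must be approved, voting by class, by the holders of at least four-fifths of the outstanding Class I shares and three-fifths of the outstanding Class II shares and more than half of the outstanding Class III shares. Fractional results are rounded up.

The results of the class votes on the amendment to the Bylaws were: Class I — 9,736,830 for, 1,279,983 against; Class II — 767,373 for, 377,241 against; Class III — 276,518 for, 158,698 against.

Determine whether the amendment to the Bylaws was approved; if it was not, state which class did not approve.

Class I: 4/5 of 12174925 = 9739940; 9,739,940 required, 9,736,830 in favor — not approved.
Class II: 3/5 of 1278536 = 767121.60, rounded up to 767122; 767,122 required, 767,373 in favor — approved.
Class III: a majority of 552748 is 276375; 276,375 required, 276,518 in favor — approved.

Not approved — the Class I shares did not give the required vote.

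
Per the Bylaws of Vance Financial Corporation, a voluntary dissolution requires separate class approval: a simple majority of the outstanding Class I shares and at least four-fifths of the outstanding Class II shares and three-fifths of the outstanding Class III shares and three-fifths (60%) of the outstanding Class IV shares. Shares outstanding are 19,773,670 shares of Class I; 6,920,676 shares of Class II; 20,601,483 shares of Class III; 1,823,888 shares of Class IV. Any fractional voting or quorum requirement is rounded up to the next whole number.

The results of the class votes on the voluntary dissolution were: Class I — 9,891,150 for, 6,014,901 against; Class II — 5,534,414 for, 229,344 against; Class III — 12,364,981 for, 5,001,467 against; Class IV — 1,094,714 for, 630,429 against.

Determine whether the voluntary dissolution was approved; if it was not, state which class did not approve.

Not approved — the Class II shares did not give the required vote.

Class I: a majority of 19773670 is 9886836; 9,886,836 required, 9,891,150 in favor — approved.
Class II: 4/5 of 6920676 = 5536540.80, rounded up to 5536541; 5,536,541 required, 5,534,414 in favor — not approved.
Class III: 3/5 of 20601483 = 12360889.80, rounded up to 12360890; 12,360,890 required, 12,364,981 in favor — approved.
Class IV: 3/5 of 1823888 = 1094332.80, rounded up to 1094333; 1,094,333 required, 1,094,714 in favor — approved.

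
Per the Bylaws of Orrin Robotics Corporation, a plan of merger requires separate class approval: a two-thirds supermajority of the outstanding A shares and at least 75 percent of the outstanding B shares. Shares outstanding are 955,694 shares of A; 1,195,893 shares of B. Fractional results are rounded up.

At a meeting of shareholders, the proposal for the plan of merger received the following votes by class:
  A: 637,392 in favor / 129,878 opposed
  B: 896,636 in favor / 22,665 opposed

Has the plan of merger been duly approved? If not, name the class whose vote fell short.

A: 2/3 of 955694 = 637129.33, rounded up to 637130; 637,130 required, 637,392 in favor — approved.
B: 3/4 of 1195893 = 896919.75, rounded up to 896920; 896,920 required, 896,636 in favor — not approved.

Not approved — the B shares did not give the required vote.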